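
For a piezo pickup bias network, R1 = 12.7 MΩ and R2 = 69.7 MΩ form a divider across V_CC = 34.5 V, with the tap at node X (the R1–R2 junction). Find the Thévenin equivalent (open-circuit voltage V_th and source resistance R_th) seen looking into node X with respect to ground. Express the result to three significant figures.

V_th ≈ 29.2 V, R_th ≈ 10.7 MΩ

Open-circuit (no load on X): V_th = V_CC · R2/(R1 + R2) = 34.5 × 69.7/(12.70 + 69.7) = 29.18 V.
Zeroing V_CC shorts the top of R1 to ground, so R_th = R1 ‖ R2 = 10.74 MΩ.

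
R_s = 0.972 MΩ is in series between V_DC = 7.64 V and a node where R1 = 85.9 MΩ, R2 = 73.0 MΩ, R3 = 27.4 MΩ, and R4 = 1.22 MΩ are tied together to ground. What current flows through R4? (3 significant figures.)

I ≈ 3.37 µA

Equivalent of the parallel group: R_p = 1.134 MΩ.
V_A = 7.64 × 1.134/2.106 = 4.115 V.
I(R4) = V_A / R4 = 4.115/1.22 = 3.373 µA.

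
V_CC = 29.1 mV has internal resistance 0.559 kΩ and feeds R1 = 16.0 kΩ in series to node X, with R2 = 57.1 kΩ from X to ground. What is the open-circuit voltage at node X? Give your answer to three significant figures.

V_th ≈ 22.6 mV

R1' = 0.559 + 16.0 = 16.56 kΩ (source resistance + R1).
V_th is the unloaded tap voltage: V_CC · R2/(R1'+R2) = 29.1 × 0.7752 = 22.56 mV.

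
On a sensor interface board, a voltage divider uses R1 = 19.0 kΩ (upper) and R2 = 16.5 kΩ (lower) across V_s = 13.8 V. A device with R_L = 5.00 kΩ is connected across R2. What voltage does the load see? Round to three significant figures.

V_out ≈ 2.32 V

First combine the lower leg with the load: R2 ‖ R_L = 3.837 kΩ.
Then V_out = V_s · R2'/(R1 + R2') = 13.8 × 3.837/22.84 = 2.319 V.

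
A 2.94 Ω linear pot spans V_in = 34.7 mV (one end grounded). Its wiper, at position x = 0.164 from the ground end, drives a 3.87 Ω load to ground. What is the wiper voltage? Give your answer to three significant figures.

V_out ≈ 5.15 mV

Lower segment x·R_p = 0.4822 Ω; upper segment (1−x)·R_p = 2.458 Ω.
Lower segment in parallel with the load: 0.4822 ‖ 3.87 = 0.4287 Ω.
Loaded-divider output: V_out = 34.7 × 0.1485 = 5.154 mV.
(Unloaded: V_out = x·V_in = 5.69 mV.)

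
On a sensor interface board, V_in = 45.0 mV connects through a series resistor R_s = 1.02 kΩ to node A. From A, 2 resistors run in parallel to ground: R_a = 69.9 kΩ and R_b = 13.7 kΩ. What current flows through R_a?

I ≈ 0.591 µA

Equivalent of the parallel group: R_p = 11.45 kΩ.
Node voltage V_A = V_in · R_p/(R_s + R_p) = 45.0 × 0.9182 = 41.32 mV.
I(R_a) = V_A / R_a = 41.32/69.9 = 0.5911 µA.
(Equivalently: I_total = 3.607 µA, then current-divider fraction G_k/ΣG = 0.1639.)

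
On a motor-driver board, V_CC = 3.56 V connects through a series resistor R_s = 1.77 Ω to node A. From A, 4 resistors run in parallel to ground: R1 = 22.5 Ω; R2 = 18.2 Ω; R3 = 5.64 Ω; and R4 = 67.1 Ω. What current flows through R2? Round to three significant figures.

Combine the parallel branches: R_p = (1/22.5 + 1/18.2 + 1/5.64 + 1/67.1)⁻¹ = 3.429 Ω.
Node voltage V_A = V_CC · R_p/(R_s + R_p) = 3.56 × 0.6596 = 2.348 V.
I(R2) = V_A / R2 = 2.348/18.2 = 0.1290 A.

I ≈ 0.129 A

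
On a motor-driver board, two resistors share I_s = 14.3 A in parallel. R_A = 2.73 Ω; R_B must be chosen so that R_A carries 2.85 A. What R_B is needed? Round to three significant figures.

R_B ≈ 0.680 Ω

Two-branch current divider: I_A = I_s · R_B/(R_A + R_B).
With f = 0.1993, R_B = R_A · f/(1−f) = 2.73 × 0.2489 = 0.6795 Ω.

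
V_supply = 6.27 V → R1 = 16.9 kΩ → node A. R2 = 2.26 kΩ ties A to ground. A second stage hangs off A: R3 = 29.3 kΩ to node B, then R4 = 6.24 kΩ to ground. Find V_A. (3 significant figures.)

The second stage (R3 + R4 = 35.54 kΩ) loads node A in parallel with R2.
R2 ‖ (R3+R4) = 2.125 kΩ.
So V_A = 6.27 × 0.1117 = 0.7003 V.

V_A ≈ 0.700 V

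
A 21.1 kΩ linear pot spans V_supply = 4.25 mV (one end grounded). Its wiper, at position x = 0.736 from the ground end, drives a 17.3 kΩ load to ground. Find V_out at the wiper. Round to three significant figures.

The pot divides into 5.570 kΩ above the wiper and 15.53 kΩ below.
Lower segment in parallel with the load: 15.53 ‖ 17.3 = 8.184 kΩ.
V_out = 4.25 × 8.184/(5.570 + 8.184) = 2.529 mV.
(Unloaded: V_out = x·V_supply = 3.13 mV.)

V_out ≈ 2.53 mV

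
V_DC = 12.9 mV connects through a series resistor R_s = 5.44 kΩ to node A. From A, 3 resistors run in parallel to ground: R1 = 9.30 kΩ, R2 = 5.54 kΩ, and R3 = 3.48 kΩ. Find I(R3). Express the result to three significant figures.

Combine the parallel branches: R_p = (1/9.30 + 1/5.54 + 1/3.48)⁻¹ = 1.738 kΩ.
Node voltage V_A = V_DC · R_p/(R_s + R_p) = 12.9 × 0.2421 = 3.123 mV.
Branch current I = V_A/R3 = 3.123/3.48 = 0.8975 µA.

I ≈ 0.898 µA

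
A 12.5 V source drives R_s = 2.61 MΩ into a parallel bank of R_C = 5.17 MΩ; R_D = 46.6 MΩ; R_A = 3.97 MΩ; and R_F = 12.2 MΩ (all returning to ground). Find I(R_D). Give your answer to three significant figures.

I ≈ 0.110 µA

Equivalent of the parallel group: R_p = 1.822 MΩ.
Node voltage V_A = V_s · R_p/(R_s + R_p) = 12.5 × 0.4111 = 5.139 V.
Branch current I = V_A/R_D = 5.139/46.6 = 0.1103 µA.
(Check via current divider: I_total = 2.820 µA; share G_k/ΣG = 0.03911 → same result.)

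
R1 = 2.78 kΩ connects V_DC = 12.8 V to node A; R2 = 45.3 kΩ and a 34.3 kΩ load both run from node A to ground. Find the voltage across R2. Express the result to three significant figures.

V_out ≈ 11.2 V

The load sits in parallel with R2, giving an effective lower resistance R2' = R2·R_L/(R2+R_L) = 19.52 kΩ.
Now apply the divider: V_out = 12.8 × 0.8753 = 11.20 V.
(Unloaded it would be 12.1 V; the load pulls it down.)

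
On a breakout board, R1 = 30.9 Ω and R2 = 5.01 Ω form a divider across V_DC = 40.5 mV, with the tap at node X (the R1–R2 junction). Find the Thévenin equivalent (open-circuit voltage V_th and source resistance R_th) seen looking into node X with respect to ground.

V_th is the unloaded tap voltage: V_DC · R2/(R1+R2) = 40.5 × 0.1395 = 5.650 mV.
Looking into X with the source shorted: R_th = R1·R2/(R1+R2) = 30.90 × 5.01/35.91 = 4.311 Ω.

V_th ≈ 5.65 mV, R_th ≈ 4.31 Ω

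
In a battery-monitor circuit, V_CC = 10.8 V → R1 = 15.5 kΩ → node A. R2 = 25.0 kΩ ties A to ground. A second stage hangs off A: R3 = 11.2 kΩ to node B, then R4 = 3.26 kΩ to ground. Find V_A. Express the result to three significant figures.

Looking into the second stage from A: R3 + R4 = 14.46 kΩ appears in parallel with R2.
R2 ‖ (R3+R4) = 9.161 kΩ.
First divider: V_A = V_CC · 9.161/(15.5 + 9.161) = 4.012 V.

V_A ≈ 4.01 V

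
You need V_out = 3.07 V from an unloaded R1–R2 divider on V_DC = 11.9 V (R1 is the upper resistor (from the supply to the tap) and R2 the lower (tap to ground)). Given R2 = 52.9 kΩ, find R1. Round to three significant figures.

R1 ≈ 152 kΩ

The divider ratio is R2/(R1+R2) = 3.07/11.9 = 0.2580.
So R1 = R2 · (V_DC/V_out − 1) = 52.9 × (11.9/3.07 − 1) = 52.9 × 2.876 = 152.2 kΩ.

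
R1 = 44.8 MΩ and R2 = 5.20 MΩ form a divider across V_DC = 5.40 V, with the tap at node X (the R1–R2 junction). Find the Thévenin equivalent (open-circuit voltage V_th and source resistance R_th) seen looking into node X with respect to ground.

V_th is the unloaded tap voltage: V_DC · R2/(R1+R2) = 5.40 × 0.1040 = 0.5616 V.
With V_DC suppressed (replaced by a short), R_th = R1 ‖ R2 = (44.80 × 5.20)/(44.80 + 5.20) = 4.659 MΩ.

V_th ≈ 0.562 V, R_th ≈ 4.66 MΩ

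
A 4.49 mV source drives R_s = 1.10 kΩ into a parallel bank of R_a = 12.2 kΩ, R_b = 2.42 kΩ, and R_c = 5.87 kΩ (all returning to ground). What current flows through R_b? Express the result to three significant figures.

I ≈ 1.07 µA

Parallel bank: R_p = 1/(1/12.2 + 1/2.42 + 1/5.87) = 1.503 kΩ.
V_A by voltage divider: V_A = 4.49 × 1.503/(1.10 + 1.503) = 2.592 mV.
I(R_b) = V_A / R_b = 2.592/2.42 = 1.071 µA.
(Check via current divider: I_total = 1.725 µA; share G_k/ΣG = 0.6209 → same result.)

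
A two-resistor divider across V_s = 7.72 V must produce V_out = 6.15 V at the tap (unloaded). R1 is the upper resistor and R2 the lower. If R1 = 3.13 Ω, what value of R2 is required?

V_out/V_s = R2/(R1+R2) = 0.7966.
Rearranging, R2 = R1·k/(1−k) = 3.13 × 3.917 = 12.26 Ω.

R2 ≈ 12.3 Ω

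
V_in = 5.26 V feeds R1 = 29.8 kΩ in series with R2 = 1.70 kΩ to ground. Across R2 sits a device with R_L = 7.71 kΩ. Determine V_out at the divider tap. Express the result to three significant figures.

V_out ≈ 0.235 V

R2 ‖ R_L = (1.70 × 7.71)/(1.70 + 7.71) = 1.393 kΩ.
Voltage divider with the loaded lower leg: V_out = 5.26 × 1.393/(29.8 + 1.393) = 5.26 × 0.04465 = 0.2349 V.
(Unloaded it would be 0.284 V; the load pulls it down.)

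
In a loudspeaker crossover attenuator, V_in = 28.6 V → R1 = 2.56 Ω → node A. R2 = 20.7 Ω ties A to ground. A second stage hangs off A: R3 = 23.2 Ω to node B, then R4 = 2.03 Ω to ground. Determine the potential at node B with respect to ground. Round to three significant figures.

Looking into the second stage from A: R3 + R4 = 25.23 Ω appears in parallel with R2.
R2 ‖ (R3+R4) = 11.37 Ω.
V_A = 28.6 × 11.37/(2.56 + 11.37) = 23.34 V.
Then the unloaded second divider: V_B = V_A × R4/(R3+R4) = 23.34 × 0.08046 = 1.878 V.

V_B ≈ 1.88 V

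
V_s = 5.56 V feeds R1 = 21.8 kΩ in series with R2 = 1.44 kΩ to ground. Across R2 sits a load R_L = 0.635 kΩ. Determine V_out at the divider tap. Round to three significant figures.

V_out ≈ 0.110 V

R2 ‖ R_L = (1.44 × 0.635)/(1.44 + 0.635) = 0.4407 kΩ.
Voltage divider with the loaded lower leg: V_out = 5.56 × 0.4407/(21.8 + 0.4407) = 5.56 × 0.01981 = 0.1102 V.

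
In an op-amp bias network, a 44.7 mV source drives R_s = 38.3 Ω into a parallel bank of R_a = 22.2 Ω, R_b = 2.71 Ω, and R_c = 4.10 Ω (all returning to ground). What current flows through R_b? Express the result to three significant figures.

Combine the parallel branches: R_p = (1/22.2 + 1/2.71 + 1/4.10)⁻¹ = 1.520 Ω.
Node voltage V_A = V_DC · R_p/(R_s + R_p) = 44.7 × 0.03817 = 1.706 mV.
I(R_b) = V_A / R_b = 1.706/2.71 = 0.6296 mA.

I ≈ 0.630 mA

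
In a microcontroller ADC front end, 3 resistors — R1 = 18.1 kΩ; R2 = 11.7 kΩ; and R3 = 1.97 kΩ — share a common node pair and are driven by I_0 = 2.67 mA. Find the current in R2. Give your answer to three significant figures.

I ≈ 0.352 mA

Conductances: ΣG = 1/18.1 + 1/11.7 + 1/1.97 = 0.6483 (1/kΩ).
Current divider: I(R2) = I_0 · G_k/ΣG = 2.67 × (0.08547/0.6483) = 2.67 × 0.1318 = 0.3520 mA.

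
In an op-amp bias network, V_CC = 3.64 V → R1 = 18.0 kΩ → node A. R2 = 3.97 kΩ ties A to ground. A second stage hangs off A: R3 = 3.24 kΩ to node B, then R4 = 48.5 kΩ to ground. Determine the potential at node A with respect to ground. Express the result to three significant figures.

V_A ≈ 0.619 V

The second stage (R3 + R4 = 51.74 kΩ) loads node A in parallel with R2.
R2 ‖ (R3+R4) = 3.687 kΩ.
First divider: V_A = V_CC · 3.687/(18.0 + 3.687) = 0.6188 V.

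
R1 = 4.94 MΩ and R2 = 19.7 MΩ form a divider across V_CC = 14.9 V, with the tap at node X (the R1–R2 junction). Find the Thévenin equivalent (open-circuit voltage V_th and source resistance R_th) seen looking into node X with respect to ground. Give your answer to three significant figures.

V_th ≈ 11.9 V, R_th ≈ 3.95 MΩ

Open-circuit (no load on X): V_th = V_CC · R2/(R1 + R2) = 14.9 × 19.7/(4.940 + 19.7) = 11.91 V.
With V_CC suppressed (replaced by a short), R_th = R1 ‖ R2 = (4.940 × 19.7)/(4.940 + 19.7) = 3.950 MΩ.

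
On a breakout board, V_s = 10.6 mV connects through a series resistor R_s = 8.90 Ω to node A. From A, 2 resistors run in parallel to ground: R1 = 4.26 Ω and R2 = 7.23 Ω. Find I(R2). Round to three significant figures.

Parallel bank: R_p = 1/(1/4.26 + 1/7.23) = 2.681 Ω.
V_A by voltage divider: V_A = 10.6 × 2.681/(8.90 + 2.681) = 2.454 mV.
I(R2) = V_A / R2 = 2.454/7.23 = 0.3394 mA.

I ≈ 0.339 mA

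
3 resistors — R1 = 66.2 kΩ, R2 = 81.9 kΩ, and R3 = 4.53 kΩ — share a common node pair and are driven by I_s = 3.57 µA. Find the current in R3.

I ≈ 3.18 µA

Conductances: ΣG = 1/66.2 + 1/81.9 + 1/4.53 = 0.2481 (1/kΩ).
By the current-divider rule, I = I_s · G_k/ΣG = 3.57 × 0.8899 = 3.177 µA.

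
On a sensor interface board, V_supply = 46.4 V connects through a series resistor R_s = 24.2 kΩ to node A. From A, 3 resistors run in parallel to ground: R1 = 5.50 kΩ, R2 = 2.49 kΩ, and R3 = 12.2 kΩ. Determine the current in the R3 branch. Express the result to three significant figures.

I ≈ 0.222 mA

Combine the parallel branches: R_p = (1/5.50 + 1/2.49 + 1/12.2)⁻¹ = 1.503 kΩ.
V_A = 46.4 × 1.503/25.70 = 2.713 V.
Branch current I = V_A/R3 = 2.713/12.2 = 0.2224 mA.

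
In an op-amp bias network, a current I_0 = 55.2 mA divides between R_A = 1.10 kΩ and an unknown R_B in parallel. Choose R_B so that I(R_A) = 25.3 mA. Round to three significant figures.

R_B ≈ 0.931 kΩ

The fraction through R_A equals R_B/(R_A+R_B).
25.3/55.2 = R_B/(R_A + R_B) → R_B = R_A · (0.4583)/(1 − 0.4583) = 1.10 × 0.8462 = 0.9308 kΩ.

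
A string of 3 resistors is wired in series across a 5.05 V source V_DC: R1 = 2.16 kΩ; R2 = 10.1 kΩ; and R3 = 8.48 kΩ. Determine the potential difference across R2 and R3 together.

V ≈ 4.52 V

Series total: ΣR = 2.16 + 10.1 + 8.48 = 20.74 kΩ.
R_{R2..R3} = 10.1 + 8.48 = 18.58 kΩ.
By the voltage-divider rule, V = 5.05 × 18.58/20.74 = 4.524 V.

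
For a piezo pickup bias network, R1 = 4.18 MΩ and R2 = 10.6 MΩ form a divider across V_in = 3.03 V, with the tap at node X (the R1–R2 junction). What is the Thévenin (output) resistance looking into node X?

With V_in suppressed (replaced by a short), R_th = R1 ‖ R2 = (4.180 × 10.6)/(4.180 + 10.6) = 2.998 MΩ.

R_th ≈ 3.00 MΩ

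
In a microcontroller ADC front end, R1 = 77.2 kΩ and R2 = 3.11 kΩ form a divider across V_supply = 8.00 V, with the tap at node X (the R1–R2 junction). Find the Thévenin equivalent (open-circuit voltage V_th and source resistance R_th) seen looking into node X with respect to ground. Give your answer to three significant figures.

Open-circuit (no load on X): V_th = V_supply · R2/(R1 + R2) = 8.00 × 3.11/(77.20 + 3.11) = 0.3098 V.
With V_supply suppressed (replaced by a short), R_th = R1 ‖ R2 = (77.20 × 3.11)/(77.20 + 3.11) = 2.990 kΩ.

V_th ≈ 0.310 V, R_th ≈ 2.99 kΩ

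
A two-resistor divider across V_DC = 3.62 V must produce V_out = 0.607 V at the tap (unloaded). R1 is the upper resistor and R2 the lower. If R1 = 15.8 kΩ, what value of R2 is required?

R2 ≈ 3.18 kΩ

Required fraction k = V_out/V_DC = 0.1677.
So R2 = R1 · V_out/(V_DC − V_out) = 15.8 × 0.607/(3.62 − 0.607) = 15.8 × 0.2015 = 3.183 kΩ.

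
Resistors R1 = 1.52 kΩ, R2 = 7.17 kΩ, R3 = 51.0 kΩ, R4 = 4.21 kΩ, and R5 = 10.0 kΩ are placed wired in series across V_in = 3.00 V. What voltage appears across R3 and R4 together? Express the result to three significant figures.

V ≈ 2.24 V

Total series resistance ΣR = 1.52 + 7.17 + 51.0 + 4.21 + 10.0 = 73.90 kΩ.
R_{R3..R4} = 51.0 + 4.21 = 55.21 kΩ.
Voltage divider: V = V_in · (55.21 / 73.90) = 3.00 × 0.7471 = 2.241 V.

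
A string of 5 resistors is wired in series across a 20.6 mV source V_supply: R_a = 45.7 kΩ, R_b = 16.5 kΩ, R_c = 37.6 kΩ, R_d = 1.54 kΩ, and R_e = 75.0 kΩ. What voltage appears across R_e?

ΣR = 45.7 + 16.5 + 37.6 + 1.54 + 75.0 = 176.3 kΩ.
By the voltage-divider rule, V = 20.6 × 75.00/176.3 = 8.761 mV.

V ≈ 8.76 mV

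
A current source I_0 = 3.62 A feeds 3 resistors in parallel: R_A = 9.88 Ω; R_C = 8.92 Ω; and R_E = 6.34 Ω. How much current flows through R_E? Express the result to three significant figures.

ΣG = 1/9.88 + 1/8.92 + 1/6.34 = 0.3711.
By the current-divider rule, I = I_0 · G_k/ΣG = 3.62 × 0.4251 = 1.539 A.

I ≈ 1.54 A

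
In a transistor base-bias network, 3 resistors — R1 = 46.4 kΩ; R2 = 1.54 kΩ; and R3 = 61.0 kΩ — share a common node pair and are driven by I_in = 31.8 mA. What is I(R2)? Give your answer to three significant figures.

ΣG = 1/46.4 + 1/1.54 + 1/61.0 = 0.6873.
R2 takes the fraction G_k/ΣG = 0.6494/0.6873 = 0.9448, so I = 31.8 × 0.9448 = 30.04 mA.

I ≈ 30.0 mA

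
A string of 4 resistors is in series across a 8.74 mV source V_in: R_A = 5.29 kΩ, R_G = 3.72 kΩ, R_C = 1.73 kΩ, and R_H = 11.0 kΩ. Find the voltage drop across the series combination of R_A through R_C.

V ≈ 4.32 mV

Total series resistance ΣR = 5.29 + 3.72 + 1.73 + 11.0 = 21.74 kΩ.
R_{R_A..R_C} = 5.29 + 3.72 + 1.73 = 10.74 kΩ.
By the voltage-divider rule, V = 8.74 × 10.74/21.74 = 4.318 mV.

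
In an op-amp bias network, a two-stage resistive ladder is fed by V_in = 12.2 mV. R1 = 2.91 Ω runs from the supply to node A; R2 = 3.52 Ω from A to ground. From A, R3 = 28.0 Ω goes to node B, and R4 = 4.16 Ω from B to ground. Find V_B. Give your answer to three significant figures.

V_B ≈ 0.823 mV

Looking into the second stage from A: R3 + R4 = 32.16 Ω appears in parallel with R2.
Effective lower resistance at A: R2 ‖ 32.16 = 3.173 Ω.
First divider: V_A = V_in · 3.173/(2.91 + 3.173) = 6.363 mV.
Then the unloaded second divider: V_B = V_A × R4/(R3+R4) = 6.363 × 0.1294 = 0.8231 mV.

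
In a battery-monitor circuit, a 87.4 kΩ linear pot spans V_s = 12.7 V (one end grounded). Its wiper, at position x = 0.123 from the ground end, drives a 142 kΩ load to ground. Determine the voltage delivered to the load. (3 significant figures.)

Split the track: R_lower = x·R_p = 10.75 kΩ, R_upper = (1−x)·R_p = 76.65 kΩ.
(x·R_p) ‖ R_L = 9.994 kΩ.
V_out = 12.7 × 9.994/(76.65 + 9.994) = 1.465 V.

V_out ≈ 1.46 V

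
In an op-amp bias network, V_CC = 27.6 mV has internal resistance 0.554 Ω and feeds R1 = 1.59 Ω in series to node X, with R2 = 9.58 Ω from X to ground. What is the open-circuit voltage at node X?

R1' = 0.554 + 1.59 = 2.144 Ω (source resistance + R1).
Open-circuit (no load on X): V_th = V_CC · R2/(R1' + R2) = 27.6 × 9.58/(2.144 + 9.58) = 22.55 mV.

V_th ≈ 22.6 mV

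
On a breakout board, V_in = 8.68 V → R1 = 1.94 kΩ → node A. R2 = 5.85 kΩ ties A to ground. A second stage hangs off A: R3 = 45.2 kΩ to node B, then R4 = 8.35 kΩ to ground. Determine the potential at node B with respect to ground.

V_B ≈ 0.989 V

Looking into the second stage from A: R3 + R4 = 53.55 kΩ appears in parallel with R2.
Effective lower resistance at A: R2 ‖ 53.55 = 5.274 kΩ.
So V_A = 8.68 × 0.7311 = 6.346 V.
Stage 2 is unloaded, so V_B = V_A · R4/(R3+R4) = 6.346 × 8.35/53.55 = 0.9895 V.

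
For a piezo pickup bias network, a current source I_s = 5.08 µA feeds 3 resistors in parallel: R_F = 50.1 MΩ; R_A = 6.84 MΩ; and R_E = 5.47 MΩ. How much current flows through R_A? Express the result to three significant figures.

Total conductance ΣG = 1/50.1 + 1/6.84 + 1/5.47 = 0.3490 (units of 1/MΩ).
By the current-divider rule, I = I_s · G_k/ΣG = 5.08 × 0.4189 = 2.128 µA.

I ≈ 2.13 µA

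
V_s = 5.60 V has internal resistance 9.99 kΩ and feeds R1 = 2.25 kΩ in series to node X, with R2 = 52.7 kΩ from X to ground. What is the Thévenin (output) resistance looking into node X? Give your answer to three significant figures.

R_th ≈ 9.93 kΩ

R1' = 9.99 + 2.25 = 12.24 kΩ (source resistance + R1).
Looking into X with the source shorted: R_th = R1'·R2/(R1'+R2) = 12.24 × 52.7/64.94 = 9.933 kΩ.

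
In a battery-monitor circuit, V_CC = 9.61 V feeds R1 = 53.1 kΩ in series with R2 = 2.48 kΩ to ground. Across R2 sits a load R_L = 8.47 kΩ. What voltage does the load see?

R2 ‖ R_L = (2.48 × 8.47)/(2.48 + 8.47) = 1.918 kΩ.
Now apply the divider: V_out = 9.61 × 0.03487 = 0.3351 V.

V_out ≈ 0.335 V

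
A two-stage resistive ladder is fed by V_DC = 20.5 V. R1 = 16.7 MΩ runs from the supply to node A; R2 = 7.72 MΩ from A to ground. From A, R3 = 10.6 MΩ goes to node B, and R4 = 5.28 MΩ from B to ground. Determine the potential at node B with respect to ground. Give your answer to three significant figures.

Looking into the second stage from A: R3 + R4 = 15.88 MΩ appears in parallel with R2.
R2 ‖ (R3+R4) = 5.195 MΩ.
First divider: V_A = V_DC · 5.195/(16.7 + 5.195) = 4.864 V.
V_B = V_A × 0.3325 = 1.617 V.

V_B ≈ 1.62 V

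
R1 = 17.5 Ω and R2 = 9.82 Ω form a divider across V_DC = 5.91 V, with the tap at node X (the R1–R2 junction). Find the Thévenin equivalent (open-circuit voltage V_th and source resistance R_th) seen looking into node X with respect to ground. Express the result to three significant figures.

With X open, the divider is unloaded: V_th = 5.91 × 9.82/27.32 = 2.124 V.
Looking into X with the source shorted: R_th = R1·R2/(R1+R2) = 17.50 × 9.82/27.32 = 6.290 Ω.

V_th ≈ 2.12 V, R_th ≈ 6.29 Ω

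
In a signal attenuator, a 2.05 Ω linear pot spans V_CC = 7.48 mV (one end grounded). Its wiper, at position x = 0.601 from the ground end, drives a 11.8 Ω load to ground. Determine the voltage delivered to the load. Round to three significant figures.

The pot divides into 0.8179 Ω above the wiper and 1.232 Ω below.
Lower segment in parallel with the load: 1.232 ‖ 11.8 = 1.116 Ω.
Loaded-divider output: V_out = 7.48 × 0.5770 = 4.316 mV.
(Unloaded: V_out = x·V_CC = 4.50 mV.)

V_out ≈ 4.32 mV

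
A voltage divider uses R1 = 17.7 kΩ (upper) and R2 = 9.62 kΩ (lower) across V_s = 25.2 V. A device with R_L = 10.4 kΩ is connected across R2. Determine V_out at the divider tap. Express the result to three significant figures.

First combine the lower leg with the load: R2 ‖ R_L = 4.997 kΩ.
Voltage divider with the loaded lower leg: V_out = 25.2 × 4.997/(17.7 + 4.997) = 25.2 × 0.2202 = 5.548 V.
(Unloaded it would be 8.87 V; the load pulls it down.)

V_out ≈ 5.55 V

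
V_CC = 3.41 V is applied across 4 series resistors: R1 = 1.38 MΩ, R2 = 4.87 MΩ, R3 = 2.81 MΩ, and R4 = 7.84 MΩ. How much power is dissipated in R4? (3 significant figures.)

ΣR = 16.90 MΩ → I = 3.41/16.90 = 0.2018 µA.
P(R4) = I²·R4 = (0.2018)² × 7.84 = 0.3192 µW.

P ≈ 0.319 µW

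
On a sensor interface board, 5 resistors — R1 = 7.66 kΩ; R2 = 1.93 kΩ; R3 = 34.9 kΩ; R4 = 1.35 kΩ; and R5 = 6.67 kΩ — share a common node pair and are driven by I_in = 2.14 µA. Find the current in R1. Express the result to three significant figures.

Total conductance ΣG = 1/7.66 + 1/1.93 + 1/34.9 + 1/1.35 + 1/6.67 = 1.568 (units of 1/kΩ).
By the current-divider rule, I = I_in · G_k/ΣG = 2.14 × 0.08326 = 0.1782 µA.

I ≈ 0.178 µA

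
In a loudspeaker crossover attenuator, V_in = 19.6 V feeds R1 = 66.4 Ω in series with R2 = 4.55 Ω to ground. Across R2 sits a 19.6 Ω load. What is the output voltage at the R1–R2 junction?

V_out ≈ 1.03 V

R2 ‖ R_L = (4.55 × 19.6)/(4.55 + 19.6) = 3.693 Ω.
Now apply the divider: V_out = 19.6 × 0.05268 = 1.033 V.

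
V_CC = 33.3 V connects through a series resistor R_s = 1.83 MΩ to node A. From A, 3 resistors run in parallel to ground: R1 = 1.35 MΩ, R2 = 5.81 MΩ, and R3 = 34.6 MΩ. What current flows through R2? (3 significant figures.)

I ≈ 2.10 µA

Parallel bank: R_p = 1/(1/1.35 + 1/5.81 + 1/34.6) = 1.062 MΩ.
V_A = 33.3 × 1.062/2.892 = 12.23 V.
I(R2) = V_A / R2 = 12.23/5.81 = 2.105 µA.
(Equivalently: I_total = 11.52 µA, then current-divider fraction G_k/ΣG = 0.1828.)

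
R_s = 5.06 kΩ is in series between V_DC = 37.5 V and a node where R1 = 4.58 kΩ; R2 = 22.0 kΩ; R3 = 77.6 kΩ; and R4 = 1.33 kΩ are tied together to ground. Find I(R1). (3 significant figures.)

I ≈ 1.32 mA

Equivalent of the parallel group: R_p = 0.9722 kΩ.
V_A by voltage divider: V_A = 37.5 × 0.9722/(5.06 + 0.9722) = 6.044 V.
I(R1) = V_A / R1 = 6.044/4.58 = 1.320 mA.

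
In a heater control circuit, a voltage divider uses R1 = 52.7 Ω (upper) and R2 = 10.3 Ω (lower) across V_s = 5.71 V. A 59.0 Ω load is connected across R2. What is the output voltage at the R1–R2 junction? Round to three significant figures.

R2 ‖ R_L = (10.3 × 59.0)/(10.3 + 59.0) = 8.769 Ω.
Voltage divider with the loaded lower leg: V_out = 5.71 × 8.769/(52.7 + 8.769) = 5.71 × 0.1427 = 0.8146 V.

V_out ≈ 0.815 V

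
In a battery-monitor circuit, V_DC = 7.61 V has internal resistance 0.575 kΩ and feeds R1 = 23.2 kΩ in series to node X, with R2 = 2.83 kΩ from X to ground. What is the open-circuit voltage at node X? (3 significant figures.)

R1' = 0.575 + 23.2 = 23.77 kΩ (source resistance + R1).
Open-circuit (no load on X): V_th = V_DC · R2/(R1' + R2) = 7.61 × 2.83/(23.77 + 2.83) = 0.8095 V.

V_th ≈ 0.809 V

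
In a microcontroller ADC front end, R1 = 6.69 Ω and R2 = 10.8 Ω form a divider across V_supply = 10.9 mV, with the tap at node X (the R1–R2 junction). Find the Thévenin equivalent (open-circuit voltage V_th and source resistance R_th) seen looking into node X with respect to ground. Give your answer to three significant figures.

Open-circuit (no load on X): V_th = V_supply · R2/(R1 + R2) = 10.9 × 10.8/(6.690 + 10.8) = 6.731 mV.
Looking into X with the source shorted: R_th = R1·R2/(R1+R2) = 6.690 × 10.8/17.49 = 4.131 Ω.

V_th ≈ 6.73 mV, R_th ≈ 4.13 Ω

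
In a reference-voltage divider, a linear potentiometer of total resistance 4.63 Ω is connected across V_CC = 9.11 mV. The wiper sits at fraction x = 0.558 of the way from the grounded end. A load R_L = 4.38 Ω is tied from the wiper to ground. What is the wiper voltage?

Split the track: R_lower = x·R_p = 2.584 Ω, R_upper = (1−x)·R_p = 2.046 Ω.
R_L loads the lower segment: effective lower R = 1.625 Ω.
V_out = 9.11 × 1.625/(2.046 + 1.625) = 4.032 mV.
(Unloaded: V_out = x·V_CC = 5.08 mV.)

V_out ≈ 4.03 mV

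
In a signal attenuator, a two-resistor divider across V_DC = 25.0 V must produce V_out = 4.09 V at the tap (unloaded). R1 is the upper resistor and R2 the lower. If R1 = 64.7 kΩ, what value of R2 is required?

V_out/V_DC = R2/(R1+R2) = 0.1636.
So R2 = R1 · V_out/(V_DC − V_out) = 64.7 × 4.09/(25.0 − 4.09) = 64.7 × 0.1956 = 12.66 kΩ.

R2 ≈ 12.7 kΩ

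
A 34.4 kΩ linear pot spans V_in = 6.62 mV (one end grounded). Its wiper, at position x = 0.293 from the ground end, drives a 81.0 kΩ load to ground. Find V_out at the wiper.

V_out ≈ 1.78 mV

Lower segment x·R_p = 10.08 kΩ; upper segment (1−x)·R_p = 24.32 kΩ.
(x·R_p) ‖ R_L = 8.964 kΩ.
Loaded-divider output: V_out = 6.62 × 0.2693 = 1.783 mV.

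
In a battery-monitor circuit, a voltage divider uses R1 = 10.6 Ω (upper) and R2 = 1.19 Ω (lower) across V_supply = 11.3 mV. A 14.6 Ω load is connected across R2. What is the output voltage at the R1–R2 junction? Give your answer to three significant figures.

The load sits in parallel with R2, giving an effective lower resistance R2' = R2·R_L/(R2+R_L) = 1.100 Ω.
Voltage divider with the loaded lower leg: V_out = 11.3 × 1.100/(10.6 + 1.100) = 11.3 × 0.09404 = 1.063 mV.
(Unloaded it would be 1.14 mV; the load pulls it down.)

V_out ≈ 1.06 mV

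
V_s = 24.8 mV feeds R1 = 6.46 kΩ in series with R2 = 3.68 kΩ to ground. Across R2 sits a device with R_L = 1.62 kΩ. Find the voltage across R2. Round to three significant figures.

First combine the lower leg with the load: R2 ‖ R_L = 1.125 kΩ.
Then V_out = V_s · R2'/(R1 + R2') = 24.8 × 1.125/7.585 = 3.678 mV.
(Unloaded it would be 9.00 mV; the load pulls it down.)

V_out ≈ 3.68 mV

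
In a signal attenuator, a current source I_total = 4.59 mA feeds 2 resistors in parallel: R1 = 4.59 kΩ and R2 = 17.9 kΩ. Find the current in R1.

I ≈ 3.65 mA

Two-branch current divider: I_k = I_total · R_other/(R_1 + R_2).
I(R1) = 4.59 × 17.9/(4.59 + 17.9) = 4.59 × 0.7959 = 3.653 mA.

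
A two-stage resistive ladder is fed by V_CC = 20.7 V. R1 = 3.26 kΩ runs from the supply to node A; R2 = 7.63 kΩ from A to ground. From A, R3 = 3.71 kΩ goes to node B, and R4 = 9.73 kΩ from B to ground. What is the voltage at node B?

V_B ≈ 8.97 V

Looking into the second stage from A: R3 + R4 = 13.44 kΩ appears in parallel with R2.
R2 ‖ (R3+R4) = 4.867 kΩ.
First divider: V_A = V_CC · 4.867/(3.26 + 4.867) = 12.40 V.
Stage 2 is unloaded, so V_B = V_A · R4/(R3+R4) = 12.40 × 9.73/13.44 = 8.975 V.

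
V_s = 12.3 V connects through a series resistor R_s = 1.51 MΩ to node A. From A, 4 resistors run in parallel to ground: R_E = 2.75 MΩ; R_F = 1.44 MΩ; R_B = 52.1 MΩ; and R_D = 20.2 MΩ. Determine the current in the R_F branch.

Combine the parallel branches: R_p = (1/2.75 + 1/1.44 + 1/52.1 + 1/20.2)⁻¹ = 0.8875 MΩ.
V_A by voltage divider: V_A = 12.3 × 0.8875/(1.51 + 0.8875) = 4.553 V.
Branch current I = V_A/R_F = 4.553/1.44 = 3.162 µA.

I ≈ 3.16 µA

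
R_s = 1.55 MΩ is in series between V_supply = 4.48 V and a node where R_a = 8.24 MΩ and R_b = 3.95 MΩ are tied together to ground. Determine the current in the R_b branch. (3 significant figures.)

I ≈ 0.718 µA

Parallel bank: R_p = 1/(1/8.24 + 1/3.95) = 2.670 MΩ.
Node voltage V_A = V_supply · R_p/(R_s + R_p) = 4.48 × 0.6327 = 2.835 V.
I(R_b) = V_A / R_b = 2.835/3.95 = 0.7176 µA.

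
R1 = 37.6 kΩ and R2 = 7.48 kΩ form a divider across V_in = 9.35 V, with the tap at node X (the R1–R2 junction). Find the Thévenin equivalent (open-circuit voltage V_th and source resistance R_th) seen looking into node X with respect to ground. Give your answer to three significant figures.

With X open, the divider is unloaded: V_th = 9.35 × 7.48/45.08 = 1.551 V.
Looking into X with the source shorted: R_th = R1·R2/(R1+R2) = 37.60 × 7.48/45.08 = 6.239 kΩ.

V_th ≈ 1.55 V, R_th ≈ 6.24 kΩ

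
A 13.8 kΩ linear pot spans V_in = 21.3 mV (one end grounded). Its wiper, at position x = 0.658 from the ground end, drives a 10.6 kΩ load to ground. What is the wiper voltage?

Lower segment x·R_p = 9.080 kΩ; upper segment (1−x)·R_p = 4.720 kΩ.
R_L loads the lower segment: effective lower R = 4.891 kΩ.
Loaded-divider output: V_out = 21.3 × 0.5089 = 10.84 mV.

V_out ≈ 10.8 mV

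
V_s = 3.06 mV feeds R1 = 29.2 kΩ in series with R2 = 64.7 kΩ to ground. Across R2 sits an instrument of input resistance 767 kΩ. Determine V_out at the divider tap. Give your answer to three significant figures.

V_out ≈ 2.05 mV

First combine the lower leg with the load: R2 ‖ R_L = 59.67 kΩ.
Voltage divider with the loaded lower leg: V_out = 3.06 × 59.67/(29.2 + 59.67) = 3.06 × 0.6714 = 2.055 mV.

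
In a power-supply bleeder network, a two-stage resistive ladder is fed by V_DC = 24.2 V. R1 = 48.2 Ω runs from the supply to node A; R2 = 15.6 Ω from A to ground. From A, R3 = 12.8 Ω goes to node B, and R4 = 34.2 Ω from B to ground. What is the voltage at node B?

V_B ≈ 3.44 V

The second stage (R3 + R4 = 47.00 Ω) loads node A in parallel with R2.
Effective lower resistance at A: R2 ‖ 47.00 = 11.71 Ω.
First divider: V_A = V_DC · 11.71/(48.2 + 11.71) = 4.731 V.
Then the unloaded second divider: V_B = V_A × R4/(R3+R4) = 4.731 × 0.7277 = 3.443 V.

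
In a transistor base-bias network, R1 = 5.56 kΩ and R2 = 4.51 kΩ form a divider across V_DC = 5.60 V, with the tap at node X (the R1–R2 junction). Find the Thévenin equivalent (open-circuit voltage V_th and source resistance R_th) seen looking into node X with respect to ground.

With X open, the divider is unloaded: V_th = 5.60 × 4.51/10.07 = 2.508 V.
Looking into X with the source shorted: R_th = R1·R2/(R1+R2) = 5.560 × 4.51/10.07 = 2.490 kΩ.

V_th ≈ 2.51 V, R_th ≈ 2.49 kΩ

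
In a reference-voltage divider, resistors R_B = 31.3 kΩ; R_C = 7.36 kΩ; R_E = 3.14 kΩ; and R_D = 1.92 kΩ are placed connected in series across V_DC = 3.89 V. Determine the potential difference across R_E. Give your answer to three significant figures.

V ≈ 0.279 V

Series total: ΣR = 31.3 + 7.36 + 3.14 + 1.92 = 43.72 kΩ.
V = V_DC · R/ΣR = 3.89 × 0.07182 = 0.2794 V.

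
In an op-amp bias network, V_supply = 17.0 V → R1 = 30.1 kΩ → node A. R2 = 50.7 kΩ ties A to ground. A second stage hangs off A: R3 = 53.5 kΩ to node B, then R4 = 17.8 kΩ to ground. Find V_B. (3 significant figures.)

Looking into the second stage from A: R3 + R4 = 71.30 kΩ appears in parallel with R2.
R2 ‖ (R3+R4) = 29.63 kΩ.
So V_A = 17.0 × 0.4961 = 8.433 V.
Then the unloaded second divider: V_B = V_A × R4/(R3+R4) = 8.433 × 0.2496 = 2.105 V.

V_B ≈ 2.11 V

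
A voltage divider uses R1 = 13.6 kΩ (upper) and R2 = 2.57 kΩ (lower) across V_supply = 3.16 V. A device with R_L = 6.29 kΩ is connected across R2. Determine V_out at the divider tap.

First combine the lower leg with the load: R2 ‖ R_L = 1.825 kΩ.
Then V_out = V_supply · R2'/(R1 + R2') = 3.16 × 1.825/15.42 = 0.3738 V.
(Unloaded it would be 0.502 V; the load pulls it down.)

V_out ≈ 0.374 V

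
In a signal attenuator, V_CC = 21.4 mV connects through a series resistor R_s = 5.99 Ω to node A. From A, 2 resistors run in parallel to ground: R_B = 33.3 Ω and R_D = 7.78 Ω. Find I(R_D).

I ≈ 1.41 mA

Combine the parallel branches: R_p = (1/33.3 + 1/7.78)⁻¹ = 6.307 Ω.
Node voltage V_A = V_CC · R_p/(R_s + R_p) = 21.4 × 0.5129 = 10.98 mV.
I(R_D) = V_A / R_D = 10.98/7.78 = 1.411 mA.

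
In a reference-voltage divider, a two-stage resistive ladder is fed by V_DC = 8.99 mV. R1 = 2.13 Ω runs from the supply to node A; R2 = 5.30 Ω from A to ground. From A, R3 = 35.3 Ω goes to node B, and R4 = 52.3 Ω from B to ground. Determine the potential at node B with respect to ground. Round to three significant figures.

Node A sees R2 in parallel with the series input of stage 2, R3 + R4 = 87.60 Ω.
R2 ‖ (R3+R4) = 4.998 Ω.
V_A = 8.99 × 4.998/(2.13 + 4.998) = 6.303 mV.
Stage 2 is unloaded, so V_B = V_A · R4/(R3+R4) = 6.303 × 52.3/87.60 = 3.763 mV.

V_B ≈ 3.76 mV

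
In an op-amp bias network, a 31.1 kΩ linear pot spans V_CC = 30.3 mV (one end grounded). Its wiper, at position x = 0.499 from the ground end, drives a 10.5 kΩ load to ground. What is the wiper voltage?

V_out ≈ 8.69 mV

Split the track: R_lower = x·R_p = 15.52 kΩ, R_upper = (1−x)·R_p = 15.58 kΩ.
R_L loads the lower segment: effective lower R = 6.263 kΩ.
Then V_out = V_CC · 6.263/(15.58 + 6.263) = 8.687 mV.
(Unloaded: V_out = x·V_CC = 15.1 mV.)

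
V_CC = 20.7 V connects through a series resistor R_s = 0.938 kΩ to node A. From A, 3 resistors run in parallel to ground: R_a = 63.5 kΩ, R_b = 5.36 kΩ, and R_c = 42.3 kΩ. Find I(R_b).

I ≈ 3.19 mA

Equivalent of the parallel group: R_p = 4.426 kΩ.
Node voltage V_A = V_CC · R_p/(R_s + R_p) = 20.7 × 0.8251 = 17.08 V.
I(R_b) = V_A / R_b = 17.08/5.36 = 3.187 mA.
(Check via current divider: I_total = 3.859 mA; share G_k/ΣG = 0.8257 → same result.)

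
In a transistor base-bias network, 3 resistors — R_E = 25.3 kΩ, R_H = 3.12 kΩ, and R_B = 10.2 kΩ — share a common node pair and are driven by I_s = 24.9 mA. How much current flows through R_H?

Conductances: ΣG = 1/25.3 + 1/3.12 + 1/10.2 = 0.4581 (1/kΩ).
By the current-divider rule, I = I_s · G_k/ΣG = 24.9 × 0.6997 = 17.42 mA.

I ≈ 17.4 mA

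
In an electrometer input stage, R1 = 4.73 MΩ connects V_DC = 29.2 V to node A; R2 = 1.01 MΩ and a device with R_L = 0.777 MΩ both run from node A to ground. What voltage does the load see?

The load sits in parallel with R2, giving an effective lower resistance R2' = R2·R_L/(R2+R_L) = 0.4392 MΩ.
Then V_out = V_DC · R2'/(R1 + R2') = 29.2 × 0.4392/5.169 = 2.481 V.
(Unloaded it would be 5.14 V; the load pulls it down.)

V_out ≈ 2.48 V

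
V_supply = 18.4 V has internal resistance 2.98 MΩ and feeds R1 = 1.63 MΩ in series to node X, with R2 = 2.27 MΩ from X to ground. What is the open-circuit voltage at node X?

R1' = 2.98 + 1.63 = 4.610 MΩ (source resistance + R1).
Open-circuit (no load on X): V_th = V_supply · R2/(R1' + R2) = 18.4 × 2.27/(4.610 + 2.27) = 6.071 V.

V_th ≈ 6.07 V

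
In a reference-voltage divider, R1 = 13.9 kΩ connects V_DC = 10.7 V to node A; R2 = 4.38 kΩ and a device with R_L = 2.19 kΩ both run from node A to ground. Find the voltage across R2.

V_out ≈ 1.02 V

R2 ‖ R_L = (4.38 × 2.19)/(4.38 + 2.19) = 1.460 kΩ.
Then V_out = V_DC · R2'/(R1 + R2') = 10.7 × 1.460/15.36 = 1.017 V.
(Unloaded it would be 2.56 V; the load pulls it down.)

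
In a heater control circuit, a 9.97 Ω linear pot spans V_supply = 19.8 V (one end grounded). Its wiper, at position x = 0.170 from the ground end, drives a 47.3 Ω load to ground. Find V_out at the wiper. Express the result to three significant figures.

The pot divides into 8.275 Ω above the wiper and 1.695 Ω below.
R_L loads the lower segment: effective lower R = 1.636 Ω.
Loaded-divider output: V_out = 19.8 × 0.1651 = 3.269 V.
(Unloaded: V_out = x·V_supply = 3.37 V.)

V_out ≈ 3.27 V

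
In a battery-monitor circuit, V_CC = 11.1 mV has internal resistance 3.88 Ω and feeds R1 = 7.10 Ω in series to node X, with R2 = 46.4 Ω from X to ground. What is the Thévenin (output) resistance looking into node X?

R1' = 3.88 + 7.10 = 10.98 Ω (source resistance + R1).
With V_CC suppressed (replaced by a short), R_th = R1' ‖ R2 = (10.98 × 46.4)/(10.98 + 46.4) = 8.879 Ω.

R_th ≈ 8.88 Ω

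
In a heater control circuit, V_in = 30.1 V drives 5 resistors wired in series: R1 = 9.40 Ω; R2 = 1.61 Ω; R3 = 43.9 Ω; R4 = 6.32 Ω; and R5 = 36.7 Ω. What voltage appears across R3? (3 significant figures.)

V ≈ 13.5 V

Total series resistance ΣR = 9.40 + 1.61 + 43.9 + 6.32 + 36.7 = 97.93 Ω.
V = V_in · R/ΣR = 30.1 × 0.4483 = 13.49 V.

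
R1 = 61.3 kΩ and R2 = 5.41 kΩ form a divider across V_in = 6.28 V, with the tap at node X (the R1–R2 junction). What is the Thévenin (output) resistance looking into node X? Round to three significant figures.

R_th ≈ 4.97 kΩ

Zeroing V_in shorts the top of R1 to ground, so R_th = R1 ‖ R2 = 4.971 kΩ.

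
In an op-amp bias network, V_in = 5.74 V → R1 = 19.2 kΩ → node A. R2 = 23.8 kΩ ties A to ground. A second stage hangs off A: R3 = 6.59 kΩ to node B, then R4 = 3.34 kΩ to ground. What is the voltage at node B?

Node A sees R2 in parallel with the series input of stage 2, R3 + R4 = 9.930 kΩ.
R2 ‖ (R3+R4) = 7.007 kΩ.
V_A = 5.74 × 7.007/(19.2 + 7.007) = 1.535 V.
V_B = V_A × 0.3364 = 0.5162 V.

V_B ≈ 0.516 V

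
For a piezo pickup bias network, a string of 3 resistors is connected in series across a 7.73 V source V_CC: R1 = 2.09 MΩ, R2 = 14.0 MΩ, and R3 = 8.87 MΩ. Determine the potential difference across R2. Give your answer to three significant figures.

V ≈ 4.34 V

ΣR = 2.09 + 14.0 + 8.87 = 24.96 MΩ.
By the voltage-divider rule, V = 7.73 × 14.00/24.96 = 4.336 V.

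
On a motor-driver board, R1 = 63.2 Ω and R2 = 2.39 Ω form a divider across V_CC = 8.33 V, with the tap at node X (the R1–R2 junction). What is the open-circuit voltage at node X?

V_th ≈ 0.304 V

Open-circuit (no load on X): V_th = V_CC · R2/(R1 + R2) = 8.33 × 2.39/(63.20 + 2.39) = 0.3035 V.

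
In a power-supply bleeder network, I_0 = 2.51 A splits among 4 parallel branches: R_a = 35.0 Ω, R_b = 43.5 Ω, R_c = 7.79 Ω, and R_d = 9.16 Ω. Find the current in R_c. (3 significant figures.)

I ≈ 1.11 A

Total conductance ΣG = 1/35.0 + 1/43.5 + 1/7.79 + 1/9.16 = 0.2891 (units of 1/Ω).
By the current-divider rule, I = I_0 · G_k/ΣG = 2.51 × 0.4440 = 1.115 A.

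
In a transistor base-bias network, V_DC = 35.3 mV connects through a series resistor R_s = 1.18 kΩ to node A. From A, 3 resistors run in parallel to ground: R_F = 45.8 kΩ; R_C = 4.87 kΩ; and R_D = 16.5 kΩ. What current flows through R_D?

Parallel bank: R_p = 1/(1/45.8 + 1/4.87 + 1/16.5) = 3.475 kΩ.
V_A = 35.3 × 3.475/4.655 = 26.35 mV.
Branch current I = V_A/R_D = 26.35/16.5 = 1.597 µA.
(Check via current divider: I_total = 7.583 µA; share G_k/ΣG = 0.2106 → same result.)

I ≈ 1.60 µA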